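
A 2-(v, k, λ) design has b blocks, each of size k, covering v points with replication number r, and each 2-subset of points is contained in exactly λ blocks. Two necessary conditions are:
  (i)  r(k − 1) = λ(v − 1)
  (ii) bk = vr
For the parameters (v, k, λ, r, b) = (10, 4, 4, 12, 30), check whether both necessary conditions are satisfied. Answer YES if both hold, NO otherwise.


Condition (i): r(k − 1) = 12·3 = 36; λ(v − 1) = 4·9 = 36. Match? YES.
Condition (ii): bk = 30·4 = 120; vr = 10·12 = 120. Match? YES.
Both conditions hold? YES.

YES


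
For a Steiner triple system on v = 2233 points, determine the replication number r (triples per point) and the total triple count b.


An STS(v) is a 2-(v, 3, 1) BIBD: block size k = 3, λ = 1.
Replication: r(k − 1) = λ(v − 1) ⇒ r·2 = 2233 − 1 = 2232 ⇒ r = 1116.
Block count: bk = vr ⇒ b·3 = 2233·1116 = 2492028 ⇒ b = 830676.
(Check via b = v(v − 1)/6 = 2233·2232/6 = 4984056/6 = 830676.)

r = 1116, b = 830676.


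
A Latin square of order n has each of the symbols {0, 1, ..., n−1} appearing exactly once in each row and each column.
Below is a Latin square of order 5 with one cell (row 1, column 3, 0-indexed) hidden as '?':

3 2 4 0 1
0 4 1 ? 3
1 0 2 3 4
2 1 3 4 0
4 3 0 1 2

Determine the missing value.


Row 1 contains symbols [0, 1, 3, 4] — missing [2].
Column 3 contains symbols [0, 1, 3, 4] — missing [2].
The missing symbol must appear in both missing sets; intersection = [2].
Therefore the hidden value is 2.

Missing value = 2.


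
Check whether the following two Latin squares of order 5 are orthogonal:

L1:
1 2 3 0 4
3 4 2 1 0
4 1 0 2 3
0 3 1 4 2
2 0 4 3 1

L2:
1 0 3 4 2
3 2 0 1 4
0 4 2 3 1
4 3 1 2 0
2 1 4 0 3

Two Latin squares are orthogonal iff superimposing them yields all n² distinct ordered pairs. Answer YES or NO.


Form the n² = 25 superimposed pairs (L1[i][j], L2[i][j]), row by row (rows and columns indexed from 0):
row 0: (1,1) (2,0) (3,3) (0,4) (4,2)
row 1: (3,3) (4,2) (2,0) (1,1) (0,4)
row 2: (4,0) (1,4) (0,2) (2,3) (3,1)
row 3: (0,4) (3,3) (1,1) (4,2) (2,0)
row 4: (2,2) (0,1) (4,4) (3,0) (1,3)
Orthogonality requires all 25 pairs distinct.
But the pair (3,3) repeats: cell (0,2) has L1 = 3, L2 = 3, and cell (1,0) has L1 = 3, L2 = 3.
A repeated pair means some other pair never occurs (only 15 distinct pairs out of 25), so the squares are not orthogonal.
Conclusion: NO.

NO


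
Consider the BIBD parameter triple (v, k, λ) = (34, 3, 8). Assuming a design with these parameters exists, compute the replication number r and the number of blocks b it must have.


Any 2-(v, k, λ) BIBD satisfies two necessary conditions:
  (i)  Each point sits in r blocks, and counting incidences through any fixed point gives r(k − 1) = λ(v − 1), so r = λ(v − 1)/(k − 1).
  (ii) Total incidences bk = vr, so b = vr/k.
Step 1: r = λ(v − 1)/(k − 1) = 8·(34 − 1)/(3 − 1) = 8·33/2 = 264/2 = 132.
Step 2: b = vr/k = 34·132/3 = 4488/3 = 1496.
Check integrality: r = 132 ∈ Z ✓, b = 1496 ∈ Z ✓.
(These identities are necessary conditions: they determine r and b for any design with these parameters, but do not by themselves prove that one exists.)

r = 132, b = 1496.


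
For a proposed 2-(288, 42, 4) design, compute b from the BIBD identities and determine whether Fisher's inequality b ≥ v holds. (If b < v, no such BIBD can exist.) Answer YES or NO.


r = λ(v − 1)/(k − 1) = 4·287/41 = 28.
b = vr/k = 288·28/42 = 192.
Fisher's inequality: b ≥ v ⇔ 192 ≥ 288? NO.

NO


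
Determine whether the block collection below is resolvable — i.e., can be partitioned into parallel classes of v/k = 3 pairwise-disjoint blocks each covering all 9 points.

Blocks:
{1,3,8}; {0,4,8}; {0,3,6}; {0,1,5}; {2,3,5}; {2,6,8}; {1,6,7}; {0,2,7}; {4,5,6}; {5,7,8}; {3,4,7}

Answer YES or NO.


v = 9, block size k = 3, number of blocks = 11.
For resolvability, blocks must partition into parallel classes of size v/k = 3.
Total blocks must therefore be a multiple of 3: 11 = 3·3 + 2 ⇒ not divisible ✗.
Resolvable? NO.

NO


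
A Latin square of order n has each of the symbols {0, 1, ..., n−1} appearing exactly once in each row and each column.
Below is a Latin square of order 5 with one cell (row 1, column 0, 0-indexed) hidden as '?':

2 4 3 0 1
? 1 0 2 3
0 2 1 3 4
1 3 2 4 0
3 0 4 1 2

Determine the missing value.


Row 1 contains symbols [0, 1, 2, 3] — missing [4].
Column 0 contains symbols [0, 1, 2, 3] — missing [4].
The missing symbol must appear in both missing sets; intersection = [4].
Therefore the hidden value is 4.

Missing value = 4.


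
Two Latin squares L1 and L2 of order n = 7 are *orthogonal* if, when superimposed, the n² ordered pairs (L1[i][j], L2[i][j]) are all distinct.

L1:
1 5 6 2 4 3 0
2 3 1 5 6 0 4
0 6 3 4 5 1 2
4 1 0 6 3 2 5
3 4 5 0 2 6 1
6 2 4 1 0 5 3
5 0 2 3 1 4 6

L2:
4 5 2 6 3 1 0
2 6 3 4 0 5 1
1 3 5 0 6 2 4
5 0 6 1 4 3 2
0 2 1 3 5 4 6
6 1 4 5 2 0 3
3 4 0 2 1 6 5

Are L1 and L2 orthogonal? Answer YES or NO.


Form the n² = 49 superimposed pairs (L1[i][j], L2[i][j]), row by row (rows and columns indexed from 0):
row 0: (1,4) (5,5) (6,2) (2,6) (4,3) (3,1) (0,0)
row 1: (2,2) (3,6) (1,3) (5,4) (6,0) (0,5) (4,1)
row 2: (0,1) (6,3) (3,5) (4,0) (5,6) (1,2) (2,4)
row 3: (4,5) (1,0) (0,6) (6,1) (3,4) (2,3) (5,2)
row 4: (3,0) (4,2) (5,1) (0,3) (2,5) (6,4) (1,6)
row 5: (6,6) (2,1) (4,4) (1,5) (0,2) (5,0) (3,3)
row 6: (5,3) (0,4) (2,0) (3,2) (1,1) (4,6) (6,5)
Orthogonality requires all 49 pairs distinct.
Check by first coordinate: for each symbol s of L1, list the L2 entries in the n cells where L1 = s; they must all differ.
  L1 = 0: L2 entries (in reading order) 0, 5, 1, 6, 3, 2, 4 — all 7 distinct ✓
  L1 = 1: L2 entries (in reading order) 4, 3, 2, 0, 6, 5, 1 — all 7 distinct ✓
  L1 = 2: L2 entries (in reading order) 6, 2, 4, 3, 5, 1, 0 — all 7 distinct ✓
  L1 = 3: L2 entries (in reading order) 1, 6, 5, 4, 0, 3, 2 — all 7 distinct ✓
  L1 = 4: L2 entries (in reading order) 3, 1, 0, 5, 2, 4, 6 — all 7 distinct ✓
  L1 = 5: L2 entries (in reading order) 5, 4, 6, 2, 1, 0, 3 — all 7 distinct ✓
  L1 = 6: L2 entries (in reading order) 2, 0, 3, 1, 4, 6, 5 — all 7 distinct ✓
Every symbol of L1 meets every symbol of L2 exactly once, so all 49 pairs are distinct (49 of 49).
Conclusion: YES.

YES


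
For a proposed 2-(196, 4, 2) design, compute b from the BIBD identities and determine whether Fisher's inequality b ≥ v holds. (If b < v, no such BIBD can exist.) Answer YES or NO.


b = λv(v − 1)/(k(k − 1)) = 2·196·195/(4·3) = 76440/12 = 6370.
Compare with v = 196: b ≥ v, so Fisher's inequality holds.

YES


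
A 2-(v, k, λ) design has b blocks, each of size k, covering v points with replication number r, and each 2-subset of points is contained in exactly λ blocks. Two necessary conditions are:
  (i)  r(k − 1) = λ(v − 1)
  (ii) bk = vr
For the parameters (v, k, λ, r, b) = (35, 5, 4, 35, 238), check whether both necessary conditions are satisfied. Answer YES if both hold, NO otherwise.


Condition (i): r(k − 1) = 35·4 = 140; λ(v − 1) = 4·34 = 136. Match? NO.
Condition (ii): bk = 238·5 = 1190; vr = 35·35 = 1225. Match? NO.
Both conditions hold? NO.

NO


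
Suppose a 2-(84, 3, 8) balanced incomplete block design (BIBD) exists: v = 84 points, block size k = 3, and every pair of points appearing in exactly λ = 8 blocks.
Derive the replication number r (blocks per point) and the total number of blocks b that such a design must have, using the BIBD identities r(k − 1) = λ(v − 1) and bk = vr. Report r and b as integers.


Any 2-(v, k, λ) BIBD satisfies two necessary conditions:
  (i)  Each point sits in r blocks, and counting incidences through any fixed point gives r(k − 1) = λ(v − 1), so r = λ(v − 1)/(k − 1).
  (ii) Total incidences bk = vr, so b = vr/k.
Step 1: r = λ(v − 1)/(k − 1) = 8·(84 − 1)/(3 − 1) = 8·83/2 = 664/2 = 332.
Step 2: b = vr/k = 84·332/3 = 27888/3 = 9296.
Check integrality: r = 332 ∈ Z ✓, b = 9296 ∈ Z ✓.
(These identities are necessary conditions: they determine r and b for any design with these parameters, but do not by themselves prove that one exists.)

r = 332, b = 9296.


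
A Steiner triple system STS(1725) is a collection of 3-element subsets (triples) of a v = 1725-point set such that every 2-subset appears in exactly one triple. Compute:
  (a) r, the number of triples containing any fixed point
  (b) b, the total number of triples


An STS(v) is a 2-(v, 3, 1) BIBD: block size k = 3, λ = 1.
Replication: r(k − 1) = λ(v − 1) ⇒ r·2 = 1725 − 1 = 1724 ⇒ r = 862.
Block count: b = v(v − 1)/6 = 1725·1724/6 = 2973900/6 = 495650.
(Check via bk = vr: 495650·3 = 1486950 = 1725·862 = 1486950 ✓.)

r = 862, b = 495650.


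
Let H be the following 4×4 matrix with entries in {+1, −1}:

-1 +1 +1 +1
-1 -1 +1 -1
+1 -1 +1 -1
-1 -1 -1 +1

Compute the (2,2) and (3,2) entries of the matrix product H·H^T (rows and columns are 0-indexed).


Row 2 of H: [1, -1, 1, -1].
Row 3 of H: [-1, -1, -1, 1].
(H·H^T)[2][2] = Σ_j H[2][j]·H[2][j] = (1)² + (-1)² + (1)² + (-1)² = 1 + 1 + 1 + 1 = 4.
(H·H^T)[3][2] = Σ_j H[3][j]·H[2][j] = (-1)·(1) + (-1)·(-1) + (-1)·(1) + (1)·(-1) = -1 + 1 + -1 + -1 = -2.
Rows 3 and 2 are not orthogonal (dot product = -2 ≠ 0), so H is not a Hadamard matrix.

(2,2) entry = 4; (3,2) entry = -2.


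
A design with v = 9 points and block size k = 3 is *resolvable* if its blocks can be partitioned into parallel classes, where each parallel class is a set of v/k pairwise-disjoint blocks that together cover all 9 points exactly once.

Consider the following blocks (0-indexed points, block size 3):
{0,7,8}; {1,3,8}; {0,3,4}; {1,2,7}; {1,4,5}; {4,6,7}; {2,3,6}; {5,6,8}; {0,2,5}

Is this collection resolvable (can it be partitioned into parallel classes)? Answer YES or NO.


v = 9, block size k = 3, number of blocks = 9.
For resolvability, blocks must partition into parallel classes of size v/k = 3.
Total blocks must therefore be a multiple of 3: 9 = 3·3 + 0 ⇒ divisible ✓.
Greedy packing gives 3 candidate class(es). Each should be a full parallel class (size 3, covers all 9 points).
  Class 1 (3 blocks): {0,7,8}; {1,4,5}; {2,3,6}. Points covered: [0, 1, 2, 3, 4, 5, 6, 7, 8].
  Class 2 (3 blocks): {1,3,8}; {4,6,7}; {0,2,5}. Points covered: [0, 1, 2, 3, 4, 5, 6, 7, 8].
  Class 3 (3 blocks): {0,3,4}; {1,2,7}; {5,6,8}. Points covered: [0, 1, 2, 3, 4, 5, 6, 7, 8].
All classes full (size 3)? YES. All classes cover every point? YES.
Resolvable? YES.

YES


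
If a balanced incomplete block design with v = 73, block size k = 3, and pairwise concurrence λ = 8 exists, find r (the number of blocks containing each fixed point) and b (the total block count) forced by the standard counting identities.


Any 2-(v, k, λ) BIBD satisfies two necessary conditions:
  (i)  Each point sits in r blocks, and counting incidences through any fixed point gives r(k − 1) = λ(v − 1), so r = λ(v − 1)/(k − 1).
  (ii) Total incidences bk = vr, so b = vr/k.
Step 1: r = λ(v − 1)/(k − 1) = 8·(73 − 1)/(3 − 1) = 8·72/2 = 576/2 = 288.
Step 2: b = vr/k = 73·288/3 = 21024/3 = 7008.
Check integrality: r = 288 ∈ Z ✓, b = 7008 ∈ Z ✓.
(These identities are necessary conditions: they determine r and b for any design with these parameters, but do not by themselves prove that one exists.)

r = 288, b = 7008.


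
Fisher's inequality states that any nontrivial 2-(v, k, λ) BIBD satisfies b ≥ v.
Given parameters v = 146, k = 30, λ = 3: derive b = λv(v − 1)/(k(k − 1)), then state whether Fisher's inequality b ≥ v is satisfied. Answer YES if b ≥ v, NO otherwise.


b = λv(v − 1)/(k(k − 1)) = 3·146·145/(30·29) = 63510/870 = 73.
Compare with v = 146: b < v, so Fisher's inequality fails.

NO


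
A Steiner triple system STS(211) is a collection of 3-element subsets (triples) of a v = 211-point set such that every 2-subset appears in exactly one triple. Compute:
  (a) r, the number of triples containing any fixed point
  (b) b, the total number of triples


An STS(v) is a 2-(v, 3, 1) BIBD: block size k = 3, λ = 1.
Replication: r(k − 1) = λ(v − 1) ⇒ r·2 = 211 − 1 = 210 ⇒ r = 105.
Block count: bk = vr ⇒ b·3 = 211·105 = 22155 ⇒ b = 7385.

r = 105, b = 7385.


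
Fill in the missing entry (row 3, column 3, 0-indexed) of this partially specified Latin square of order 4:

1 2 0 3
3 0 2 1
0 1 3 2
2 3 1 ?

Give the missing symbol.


Row 3 contains symbols [1, 2, 3] — missing [0].
Column 3 contains symbols [1, 2, 3] — missing [0].
The missing symbol must appear in both missing sets; intersection = [0].
Therefore the hidden value is 0.

Missing value = 0.


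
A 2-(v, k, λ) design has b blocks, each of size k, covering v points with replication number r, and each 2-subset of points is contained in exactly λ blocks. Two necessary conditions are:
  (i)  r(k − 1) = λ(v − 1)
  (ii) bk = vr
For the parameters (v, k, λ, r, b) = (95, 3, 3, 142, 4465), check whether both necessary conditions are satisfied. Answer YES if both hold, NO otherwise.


Condition (i): r(k − 1) = 142·2 = 284; λ(v − 1) = 3·94 = 282. Match? NO.
Condition (ii): bk = 4465·3 = 13395; vr = 95·142 = 13490. Match? NO.
Both conditions hold? NO.

NO


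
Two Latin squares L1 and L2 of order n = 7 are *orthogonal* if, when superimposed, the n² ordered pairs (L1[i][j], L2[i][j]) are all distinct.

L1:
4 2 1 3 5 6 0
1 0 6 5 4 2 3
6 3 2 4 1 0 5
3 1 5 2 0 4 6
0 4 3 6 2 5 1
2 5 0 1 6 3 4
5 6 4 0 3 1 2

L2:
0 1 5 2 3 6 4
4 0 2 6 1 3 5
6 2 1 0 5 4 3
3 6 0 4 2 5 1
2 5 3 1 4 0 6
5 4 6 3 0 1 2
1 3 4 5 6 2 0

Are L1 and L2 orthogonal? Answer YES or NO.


Form the n² = 49 superimposed pairs (L1[i][j], L2[i][j]), row by row (rows and columns indexed from 0):
row 0: (4,0) (2,1) (1,5) (3,2) (5,3) (6,6) (0,4)
row 1: (1,4) (0,0) (6,2) (5,6) (4,1) (2,3) (3,5)
row 2: (6,6) (3,2) (2,1) (4,0) (1,5) (0,4) (5,3)
row 3: (3,3) (1,6) (5,0) (2,4) (0,2) (4,5) (6,1)
row 4: (0,2) (4,5) (3,3) (6,1) (2,4) (5,0) (1,6)
row 5: (2,5) (5,4) (0,6) (1,3) (6,0) (3,1) (4,2)
row 6: (5,1) (6,3) (4,4) (0,5) (3,6) (1,2) (2,0)
Orthogonality requires all 49 pairs distinct.
But the pair (6,6) repeats: cell (0,5) has L1 = 6, L2 = 6, and cell (2,0) has L1 = 6, L2 = 6.
A repeated pair means some other pair never occurs (only 35 distinct pairs out of 49), so the squares are not orthogonal.
Conclusion: NO.

NO


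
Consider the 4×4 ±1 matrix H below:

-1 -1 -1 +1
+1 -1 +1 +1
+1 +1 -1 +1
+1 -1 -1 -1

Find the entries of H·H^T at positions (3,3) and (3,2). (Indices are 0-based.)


Row 2 of H: [1, 1, -1, 1].
Row 3 of H: [1, -1, -1, -1].
(H·H^T)[3][3] = Σ_j H[3][j]·H[3][j] = (1)² + (-1)² + (-1)² + (-1)² = 1 + 1 + 1 + 1 = 4.
(H·H^T)[3][2] = Σ_j H[3][j]·H[2][j] = (1)·(1) + (-1)·(1) + (-1)·(-1) + (-1)·(1) = 1 + -1 + 1 + -1 = 0.
So rows 3 and 2 are orthogonal; the diagonal entry equals n = 4.

(3,3) entry = 4; (3,2) entry = 0.


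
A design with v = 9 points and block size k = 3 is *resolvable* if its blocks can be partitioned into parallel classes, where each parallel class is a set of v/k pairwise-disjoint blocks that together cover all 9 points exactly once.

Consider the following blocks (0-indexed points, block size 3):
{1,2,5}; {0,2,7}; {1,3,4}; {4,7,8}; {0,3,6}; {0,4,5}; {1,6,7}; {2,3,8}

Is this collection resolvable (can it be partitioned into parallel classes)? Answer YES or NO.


v = 9, block size k = 3, number of blocks = 8.
For resolvability, blocks must partition into parallel classes of size v/k = 3.
Total blocks must therefore be a multiple of 3: 8 = 3·2 + 2 ⇒ not divisible ✗.
Resolvable? NO.

NO


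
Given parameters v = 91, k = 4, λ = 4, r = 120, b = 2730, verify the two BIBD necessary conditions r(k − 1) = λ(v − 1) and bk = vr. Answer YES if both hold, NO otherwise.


Condition (i): r(k − 1) = 120·3 = 360; λ(v − 1) = 4·90 = 360. Match? YES.
Condition (ii): bk = 2730·4 = 10920; vr = 91·120 = 10920. Match? YES.
Both conditions hold? YES.

YES


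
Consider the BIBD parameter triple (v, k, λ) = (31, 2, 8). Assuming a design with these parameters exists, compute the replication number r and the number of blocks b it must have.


Any 2-(v, k, λ) BIBD satisfies two necessary conditions:
  (i)  Each point sits in r blocks, and counting incidences through any fixed point gives r(k − 1) = λ(v − 1), so r = λ(v − 1)/(k − 1).
  (ii) Total incidences bk = vr, so b = vr/k.
Step 1: r = λ(v − 1)/(k − 1) = 8·(31 − 1)/(2 − 1) = 8·30/1 = 240/1 = 240.
Step 2: b = vr/k = 31·240/2 = 7440/2 = 3720.
Check integrality: r = 240 ∈ Z ✓, b = 3720 ∈ Z ✓.
(These identities are necessary conditions: they determine r and b for any design with these parameters, but do not by themselves prove that one exists.)

r = 240, b = 3720.


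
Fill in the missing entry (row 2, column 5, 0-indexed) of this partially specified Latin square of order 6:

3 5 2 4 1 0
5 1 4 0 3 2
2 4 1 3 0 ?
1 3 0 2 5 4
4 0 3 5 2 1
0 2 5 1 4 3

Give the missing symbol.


Row 2 contains symbols [0, 1, 2, 3, 4] — missing [5].
Column 5 contains symbols [0, 1, 2, 3, 4] — missing [5].
The missing symbol must appear in both missing sets; intersection = [5].
Therefore the hidden value is 5.

Missing value = 5.


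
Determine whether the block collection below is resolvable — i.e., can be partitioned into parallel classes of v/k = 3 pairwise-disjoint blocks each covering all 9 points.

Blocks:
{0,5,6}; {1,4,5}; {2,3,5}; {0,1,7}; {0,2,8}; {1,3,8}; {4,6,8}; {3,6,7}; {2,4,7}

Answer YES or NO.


v = 9, block size k = 3, number of blocks = 9.
For resolvability, blocks must partition into parallel classes of size v/k = 3.
Total blocks must therefore be a multiple of 3: 9 = 3·3 + 0 ⇒ divisible ✓.
Greedy packing gives 3 candidate class(es). Each should be a full parallel class (size 3, covers all 9 points).
  Class 1 (3 blocks): {0,5,6}; {1,3,8}; {2,4,7}. Points covered: [0, 1, 2, 3, 4, 5, 6, 7, 8].
  Class 2 (3 blocks): {1,4,5}; {0,2,8}; {3,6,7}. Points covered: [0, 1, 2, 3, 4, 5, 6, 7, 8].
  Class 3 (3 blocks): {2,3,5}; {0,1,7}; {4,6,8}. Points covered: [0, 1, 2, 3, 4, 5, 6, 7, 8].
All classes full (size 3)? YES. All classes cover every point? YES.
Resolvable? YES.

YES


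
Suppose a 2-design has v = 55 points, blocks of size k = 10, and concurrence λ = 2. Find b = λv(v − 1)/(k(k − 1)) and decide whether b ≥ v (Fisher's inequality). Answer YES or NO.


b = λv(v − 1)/(k(k − 1)) = 2·55·54/(10·9) = 5940/90 = 66.
Compare with v = 55: b ≥ v, so Fisher's inequality holds.

YES


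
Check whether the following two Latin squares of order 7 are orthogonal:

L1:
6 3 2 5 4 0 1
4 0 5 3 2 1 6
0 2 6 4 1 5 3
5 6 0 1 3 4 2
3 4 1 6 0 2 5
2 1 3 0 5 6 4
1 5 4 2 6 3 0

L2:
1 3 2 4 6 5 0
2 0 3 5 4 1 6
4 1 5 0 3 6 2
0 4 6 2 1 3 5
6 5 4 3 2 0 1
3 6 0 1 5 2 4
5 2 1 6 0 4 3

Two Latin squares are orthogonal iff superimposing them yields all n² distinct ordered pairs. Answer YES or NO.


Form the n² = 49 superimposed pairs (L1[i][j], L2[i][j]), row by row (rows and columns indexed from 0):
row 0: (6,1) (3,3) (2,2) (5,4) (4,6) (0,5) (1,0)
row 1: (4,2) (0,0) (5,3) (3,5) (2,4) (1,1) (6,6)
row 2: (0,4) (2,1) (6,5) (4,0) (1,3) (5,6) (3,2)
row 3: (5,0) (6,4) (0,6) (1,2) (3,1) (4,3) (2,5)
row 4: (3,6) (4,5) (1,4) (6,3) (0,2) (2,0) (5,1)
row 5: (2,3) (1,6) (3,0) (0,1) (5,5) (6,2) (4,4)
row 6: (1,5) (5,2) (4,1) (2,6) (6,0) (3,4) (0,3)
Orthogonality requires all 49 pairs distinct.
Check by first coordinate: for each symbol s of L1, list the L2 entries in the n cells where L1 = s; they must all differ.
  L1 = 0: L2 entries (in reading order) 5, 0, 4, 6, 2, 1, 3 — all 7 distinct ✓
  L1 = 1: L2 entries (in reading order) 0, 1, 3, 2, 4, 6, 5 — all 7 distinct ✓
  L1 = 2: L2 entries (in reading order) 2, 4, 1, 5, 0, 3, 6 — all 7 distinct ✓
  L1 = 3: L2 entries (in reading order) 3, 5, 2, 1, 6, 0, 4 — all 7 distinct ✓
  L1 = 4: L2 entries (in reading order) 6, 2, 0, 3, 5, 4, 1 — all 7 distinct ✓
  L1 = 5: L2 entries (in reading order) 4, 3, 6, 0, 1, 5, 2 — all 7 distinct ✓
  L1 = 6: L2 entries (in reading order) 1, 6, 5, 4, 3, 2, 0 — all 7 distinct ✓
Every symbol of L1 meets every symbol of L2 exactly once, so all 49 pairs are distinct (49 of 49).
Conclusion: YES.

YES


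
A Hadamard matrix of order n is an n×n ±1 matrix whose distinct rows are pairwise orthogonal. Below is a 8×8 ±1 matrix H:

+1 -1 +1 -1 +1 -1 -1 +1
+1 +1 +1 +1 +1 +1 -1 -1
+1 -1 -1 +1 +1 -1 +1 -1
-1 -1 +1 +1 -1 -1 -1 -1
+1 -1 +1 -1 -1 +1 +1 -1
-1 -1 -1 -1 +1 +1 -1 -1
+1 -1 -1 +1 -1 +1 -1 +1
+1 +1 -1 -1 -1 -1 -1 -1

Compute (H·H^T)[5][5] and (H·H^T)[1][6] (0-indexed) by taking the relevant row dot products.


Row 1 of H: [1, 1, 1, 1, 1, 1, -1, -1].
Row 5 of H: [-1, -1, -1, -1, 1, 1, -1, -1].
Row 6 of H: [1, -1, -1, 1, -1, 1, -1, 1].
(H·H^T)[5][5] = Σ_j H[5][j]·H[5][j] = (-1)² + (-1)² + (-1)² + (-1)² + (1)² + (1)² + (-1)² + (-1)² = 1 + 1 + 1 + 1 + 1 + 1 + 1 + 1 = 8.
(H·H^T)[1][6] = Σ_j H[1][j]·H[6][j] = (1)·(1) + (1)·(-1) + (1)·(-1) + (1)·(1) + (1)·(-1) + (1)·(1) + (-1)·(-1) + (-1)·(1) = 1 + -1 + -1 + 1 + -1 + 1 + 1 + -1 = 0.
So rows 1 and 6 are orthogonal; the diagonal entry equals n = 8.

(5,5) entry = 8; (1,6) entry = 0.


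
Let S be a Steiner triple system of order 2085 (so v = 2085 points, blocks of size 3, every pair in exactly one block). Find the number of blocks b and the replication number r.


An STS(v) is a 2-(v, 3, 1) BIBD: block size k = 3, λ = 1.
Replication: r(k − 1) = λ(v − 1) ⇒ r·2 = 2085 − 1 = 2084 ⇒ r = 1042.
Block count: b = v(v − 1)/6 = 2085·2084/6 = 4345140/6 = 724190.

r = 1042, b = 724190.


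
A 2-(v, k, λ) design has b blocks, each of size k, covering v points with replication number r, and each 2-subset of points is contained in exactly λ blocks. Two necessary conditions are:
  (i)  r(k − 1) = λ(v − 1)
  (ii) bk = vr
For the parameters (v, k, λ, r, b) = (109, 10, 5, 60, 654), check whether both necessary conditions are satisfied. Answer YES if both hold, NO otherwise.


Condition (i): r(k − 1) = 60·9 = 540; λ(v − 1) = 5·108 = 540. Match? YES.
Condition (ii): bk = 654·10 = 6540; vr = 109·60 = 6540. Match? YES.
Both conditions hold? YES.

YES


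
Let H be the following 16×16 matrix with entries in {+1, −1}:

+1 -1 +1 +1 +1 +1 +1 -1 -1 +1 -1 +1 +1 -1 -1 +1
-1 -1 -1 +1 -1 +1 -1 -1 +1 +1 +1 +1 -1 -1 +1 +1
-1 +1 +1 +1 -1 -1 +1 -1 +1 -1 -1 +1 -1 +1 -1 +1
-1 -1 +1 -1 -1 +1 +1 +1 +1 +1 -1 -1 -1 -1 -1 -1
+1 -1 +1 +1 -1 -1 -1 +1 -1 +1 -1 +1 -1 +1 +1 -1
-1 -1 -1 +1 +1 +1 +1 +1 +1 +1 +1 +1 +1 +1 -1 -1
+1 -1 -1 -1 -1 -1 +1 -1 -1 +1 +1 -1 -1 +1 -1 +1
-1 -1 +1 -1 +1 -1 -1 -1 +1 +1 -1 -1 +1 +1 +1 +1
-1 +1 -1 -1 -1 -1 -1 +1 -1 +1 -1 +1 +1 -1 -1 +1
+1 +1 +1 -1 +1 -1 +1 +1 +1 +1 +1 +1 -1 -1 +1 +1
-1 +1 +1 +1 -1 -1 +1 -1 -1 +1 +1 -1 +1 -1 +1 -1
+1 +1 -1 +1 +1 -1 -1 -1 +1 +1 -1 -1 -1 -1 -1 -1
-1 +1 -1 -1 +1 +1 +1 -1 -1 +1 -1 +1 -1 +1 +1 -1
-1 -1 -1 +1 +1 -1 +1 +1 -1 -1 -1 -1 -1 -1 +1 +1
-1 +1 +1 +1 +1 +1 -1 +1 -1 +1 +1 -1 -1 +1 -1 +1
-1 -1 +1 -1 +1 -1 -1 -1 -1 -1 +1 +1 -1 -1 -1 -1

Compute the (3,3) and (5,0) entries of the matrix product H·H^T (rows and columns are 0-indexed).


Row 0 of H: [1, -1, 1, 1, 1, 1, 1, -1, -1, 1, -1, 1, 1, -1, -1, 1].
Row 3 of H: [-1, -1, 1, -1, -1, 1, 1, 1, 1, 1, -1, -1, -1, -1, -1, -1].
Row 5 of H: [-1, -1, -1, 1, 1, 1, 1, 1, 1, 1, 1, 1, 1, 1, -1, -1].
(H·H^T)[3][3] = Σ_j H[3][j]·H[3][j] = (-1)² + (-1)² + (1)² + (-1)² + (-1)² + (1)² + (1)² + (1)² + (1)² + (1)² + (-1)² + (-1)² + (-1)² + (-1)² + (-1)² + (-1)² = 1 + 1 + 1 + 1 + 1 + 1 + 1 + 1 + 1 + 1 + 1 + 1 + 1 + 1 + 1 + 1 = 16.
(H·H^T)[5][0] = Σ_j H[5][j]·H[0][j] = (-1)·(1) + (-1)·(-1) + (-1)·(1) + (1)·(1) + (1)·(1) + (1)·(1) + (1)·(1) + (1)·(-1) + (1)·(-1) + (1)·(1) + (1)·(-1) + (1)·(1) + (1)·(1) + (1)·(-1) + (-1)·(-1) + (-1)·(1) = -1 + 1 + -1 + 1 + 1 + 1 + 1 + -1 + -1 + 1 + -1 + 1 + 1 + -1 + 1 + -1 = 2.
Rows 5 and 0 are not orthogonal (dot product = 2 ≠ 0), so H is not a Hadamard matrix.

(3,3) entry = 16; (5,0) entry = 2.


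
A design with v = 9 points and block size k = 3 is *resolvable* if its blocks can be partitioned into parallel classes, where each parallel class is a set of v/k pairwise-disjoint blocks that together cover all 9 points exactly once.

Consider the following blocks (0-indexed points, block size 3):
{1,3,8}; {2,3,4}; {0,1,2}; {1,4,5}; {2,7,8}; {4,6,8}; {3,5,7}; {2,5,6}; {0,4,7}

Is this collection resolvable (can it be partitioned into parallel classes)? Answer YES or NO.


v = 9, block size k = 3, number of blocks = 9.
For resolvability, blocks must partition into parallel classes of size v/k = 3.
Total blocks must therefore be a multiple of 3: 9 = 3·3 + 0 ⇒ divisible ✓.
Consider block {2,3,4}. It intersects every other block in the collection, so no parallel class of size 3 can contain it.
Since every block must belong to some parallel class in a resolution, the collection cannot be partitioned into parallel classes.
Resolvable? NO.

NO


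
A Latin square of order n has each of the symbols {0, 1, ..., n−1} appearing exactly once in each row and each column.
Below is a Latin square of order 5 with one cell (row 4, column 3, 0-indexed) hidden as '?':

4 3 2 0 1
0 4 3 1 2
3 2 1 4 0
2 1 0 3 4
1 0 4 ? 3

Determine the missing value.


Row 4 contains symbols [0, 1, 3, 4] — missing [2].
Column 3 contains symbols [0, 1, 3, 4] — missing [2].
The missing symbol must appear in both missing sets; intersection = [2].
Therefore the hidden value is 2.

Missing value = 2.


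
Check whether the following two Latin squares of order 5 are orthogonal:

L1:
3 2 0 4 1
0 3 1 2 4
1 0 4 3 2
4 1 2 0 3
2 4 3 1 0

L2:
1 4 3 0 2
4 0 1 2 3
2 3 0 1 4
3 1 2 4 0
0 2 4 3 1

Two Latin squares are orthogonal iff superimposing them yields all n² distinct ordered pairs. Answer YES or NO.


Form the n² = 25 superimposed pairs (L1[i][j], L2[i][j]), row by row (rows and columns indexed from 0):
row 0: (3,1) (2,4) (0,3) (4,0) (1,2)
row 1: (0,4) (3,0) (1,1) (2,2) (4,3)
row 2: (1,2) (0,3) (4,0) (3,1) (2,4)
row 3: (4,3) (1,1) (2,2) (0,4) (3,0)
row 4: (2,0) (4,2) (3,4) (1,3) (0,1)
Orthogonality requires all 25 pairs distinct.
But the pair (1,2) repeats: cell (0,4) has L1 = 1, L2 = 2, and cell (2,0) has L1 = 1, L2 = 2.
A repeated pair means some other pair never occurs (only 15 distinct pairs out of 25), so the squares are not orthogonal.
Conclusion: NO.

NO


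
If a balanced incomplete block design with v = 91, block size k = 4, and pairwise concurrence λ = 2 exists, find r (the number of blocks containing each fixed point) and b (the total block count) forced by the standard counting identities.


Any 2-(v, k, λ) BIBD satisfies two necessary conditions:
  (i)  Each point sits in r blocks, and counting incidences through any fixed point gives r(k − 1) = λ(v − 1), so r = λ(v − 1)/(k − 1).
  (ii) Total incidences bk = vr, so b = vr/k.
Step 1: r = λ(v − 1)/(k − 1) = 2·(91 − 1)/(4 − 1) = 2·90/3 = 180/3 = 60.
Step 2: b = vr/k = 91·60/4 = 5460/4 = 1365.
Check integrality: r = 60 ∈ Z ✓, b = 1365 ∈ Z ✓.
(These identities are necessary conditions: they determine r and b for any design with these parameters, but do not by themselves prove that one exists.)

r = 60, b = 1365.


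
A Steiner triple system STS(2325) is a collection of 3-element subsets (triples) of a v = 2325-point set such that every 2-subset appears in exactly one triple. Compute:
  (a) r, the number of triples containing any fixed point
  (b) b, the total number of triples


An STS(v) is a 2-(v, 3, 1) BIBD: block size k = 3, λ = 1.
Replication: r(k − 1) = λ(v − 1) ⇒ r·2 = 2325 − 1 = 2324 ⇒ r = 1162.
Block count: b = v(v − 1)/6 = 2325·2324/6 = 5403300/6 = 900550.

r = 1162, b = 900550.


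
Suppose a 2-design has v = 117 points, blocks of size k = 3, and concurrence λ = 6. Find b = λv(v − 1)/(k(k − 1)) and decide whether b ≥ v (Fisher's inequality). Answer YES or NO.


b = λv(v − 1)/(k(k − 1)) = 6·117·116/(3·2) = 81432/6 = 13572.
Compare with v = 117: b ≥ v, so Fisher's inequality holds.

YES


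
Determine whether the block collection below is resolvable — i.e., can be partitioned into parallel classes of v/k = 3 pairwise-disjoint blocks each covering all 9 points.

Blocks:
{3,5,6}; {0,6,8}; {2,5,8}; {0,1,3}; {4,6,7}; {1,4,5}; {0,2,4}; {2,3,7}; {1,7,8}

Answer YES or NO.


v = 9, block size k = 3, number of blocks = 9.
For resolvability, blocks must partition into parallel classes of size v/k = 3.
Total blocks must therefore be a multiple of 3: 9 = 3·3 + 0 ⇒ divisible ✓.
Greedy packing gives 3 candidate class(es). Each should be a full parallel class (size 3, covers all 9 points).
  Class 1 (3 blocks): {3,5,6}; {0,2,4}; {1,7,8}. Points covered: [0, 1, 2, 3, 4, 5, 6, 7, 8].
  Class 2 (3 blocks): {0,6,8}; {1,4,5}; {2,3,7}. Points covered: [0, 1, 2, 3, 4, 5, 6, 7, 8].
  Class 3 (3 blocks): {2,5,8}; {0,1,3}; {4,6,7}. Points covered: [0, 1, 2, 3, 4, 5, 6, 7, 8].
All classes full (size 3)? YES. All classes cover every point? YES.
Resolvable? YES.

YES


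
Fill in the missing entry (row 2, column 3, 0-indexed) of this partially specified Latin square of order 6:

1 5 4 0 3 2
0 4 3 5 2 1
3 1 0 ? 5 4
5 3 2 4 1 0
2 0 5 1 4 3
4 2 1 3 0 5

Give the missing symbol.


Row 2 contains symbols [0, 1, 3, 4, 5] — missing [2].
Column 3 contains symbols [0, 1, 3, 4, 5] — missing [2].
The missing symbol must appear in both missing sets; intersection = [2].
Therefore the hidden value is 2.

Missing value = 2.


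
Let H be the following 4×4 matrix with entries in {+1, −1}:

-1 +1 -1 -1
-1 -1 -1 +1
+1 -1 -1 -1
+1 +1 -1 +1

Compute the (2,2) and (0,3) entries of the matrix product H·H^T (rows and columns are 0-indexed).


Row 0 of H: [-1, 1, -1, -1].
Row 2 of H: [1, -1, -1, -1].
Row 3 of H: [1, 1, -1, 1].
(H·H^T)[2][2] = Σ_j H[2][j]·H[2][j] = (1)² + (-1)² + (-1)² + (-1)² = 1 + 1 + 1 + 1 = 4.
(H·H^T)[0][3] = Σ_j H[0][j]·H[3][j] = (-1)·(1) + (1)·(1) + (-1)·(-1) + (-1)·(1) = -1 + 1 + 1 + -1 = 0.
So rows 0 and 3 are orthogonal; the diagonal entry equals n = 4.

(2,2) entry = 4; (0,3) entry = 0.


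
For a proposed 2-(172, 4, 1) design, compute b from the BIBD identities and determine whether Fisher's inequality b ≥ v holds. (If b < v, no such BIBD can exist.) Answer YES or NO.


b = λv(v − 1)/(k(k − 1)) = 1·172·171/(4·3) = 29412/12 = 2451.
Compare with v = 172: b ≥ v, so Fisher's inequality holds.

YES


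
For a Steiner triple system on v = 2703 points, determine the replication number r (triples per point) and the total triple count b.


An STS(v) is a 2-(v, 3, 1) BIBD: block size k = 3, λ = 1.
Replication: r(k − 1) = λ(v − 1) ⇒ r·2 = 2703 − 1 = 2702 ⇒ r = 1351.
Block count: bk = vr ⇒ b·3 = 2703·1351 = 3651753 ⇒ b = 1217251.
(Check via b = v(v − 1)/6 = 2703·2702/6 = 7303506/6 = 1217251.)

r = 1351, b = 1217251.


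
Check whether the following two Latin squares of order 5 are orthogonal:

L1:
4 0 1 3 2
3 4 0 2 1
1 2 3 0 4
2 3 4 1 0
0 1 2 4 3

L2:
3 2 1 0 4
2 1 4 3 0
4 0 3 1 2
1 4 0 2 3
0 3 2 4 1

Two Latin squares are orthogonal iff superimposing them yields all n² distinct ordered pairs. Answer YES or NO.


Form the n² = 25 superimposed pairs (L1[i][j], L2[i][j]), row by row (rows and columns indexed from 0):
row 0: (4,3) (0,2) (1,1) (3,0) (2,4)
row 1: (3,2) (4,1) (0,4) (2,3) (1,0)
row 2: (1,4) (2,0) (3,3) (0,1) (4,2)
row 3: (2,1) (3,4) (4,0) (1,2) (0,3)
row 4: (0,0) (1,3) (2,2) (4,4) (3,1)
Orthogonality requires all 25 pairs distinct.
Check by first coordinate: for each symbol s of L1, list the L2 entries in the n cells where L1 = s; they must all differ.
  L1 = 0: L2 entries (in reading order) 2, 4, 1, 3, 0 — all 5 distinct ✓
  L1 = 1: L2 entries (in reading order) 1, 0, 4, 2, 3 — all 5 distinct ✓
  L1 = 2: L2 entries (in reading order) 4, 3, 0, 1, 2 — all 5 distinct ✓
  L1 = 3: L2 entries (in reading order) 0, 2, 3, 4, 1 — all 5 distinct ✓
  L1 = 4: L2 entries (in reading order) 3, 1, 2, 0, 4 — all 5 distinct ✓
Every symbol of L1 meets every symbol of L2 exactly once, so all 25 pairs are distinct (25 of 25).
Conclusion: YES.

YES


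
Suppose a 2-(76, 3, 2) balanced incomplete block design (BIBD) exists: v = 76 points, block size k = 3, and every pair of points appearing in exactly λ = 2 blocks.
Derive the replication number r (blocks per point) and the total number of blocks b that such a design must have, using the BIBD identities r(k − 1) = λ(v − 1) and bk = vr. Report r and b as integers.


Any 2-(v, k, λ) BIBD satisfies two necessary conditions:
  (i)  Each point sits in r blocks, and counting incidences through any fixed point gives r(k − 1) = λ(v − 1), so r = λ(v − 1)/(k − 1).
  (ii) Total incidences bk = vr, so b = vr/k.
Step 1: r = λ(v − 1)/(k − 1) = 2·(76 − 1)/(3 − 1) = 2·75/2 = 150/2 = 75.
Step 2: b = vr/k = 76·75/3 = 5700/3 = 1900.
Check integrality: r = 75 ∈ Z ✓, b = 1900 ∈ Z ✓.
(These identities are necessary conditions: they determine r and b for any design with these parameters, but do not by themselves prove that one exists.)

r = 75, b = 1900.


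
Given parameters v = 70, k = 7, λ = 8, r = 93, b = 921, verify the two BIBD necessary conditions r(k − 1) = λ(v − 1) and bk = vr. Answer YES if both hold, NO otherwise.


Condition (i): r(k − 1) = 93·6 = 558; λ(v − 1) = 8·69 = 552. Match? NO.
Condition (ii): bk = 921·7 = 6447; vr = 70·93 = 6510. Match? NO.
Both conditions hold? NO.

NO


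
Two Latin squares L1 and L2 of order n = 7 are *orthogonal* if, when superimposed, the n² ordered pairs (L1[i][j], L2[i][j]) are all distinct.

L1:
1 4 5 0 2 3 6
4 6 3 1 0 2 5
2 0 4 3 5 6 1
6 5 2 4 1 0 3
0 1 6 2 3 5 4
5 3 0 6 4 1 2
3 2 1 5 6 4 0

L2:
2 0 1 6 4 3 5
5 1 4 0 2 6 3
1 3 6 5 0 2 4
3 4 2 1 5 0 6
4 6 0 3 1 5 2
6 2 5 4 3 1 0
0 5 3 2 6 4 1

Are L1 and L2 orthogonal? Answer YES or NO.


Form the n² = 49 superimposed pairs (L1[i][j], L2[i][j]), row by row (rows and columns indexed from 0):
row 0: (1,2) (4,0) (5,1) (0,6) (2,4) (3,3) (6,5)
row 1: (4,5) (6,1) (3,4) (1,0) (0,2) (2,6) (5,3)
row 2: (2,1) (0,3) (4,6) (3,5) (5,0) (6,2) (1,4)
row 3: (6,3) (5,4) (2,2) (4,1) (1,5) (0,0) (3,6)
row 4: (0,4) (1,6) (6,0) (2,3) (3,1) (5,5) (4,2)
row 5: (5,6) (3,2) (0,5) (6,4) (4,3) (1,1) (2,0)
row 6: (3,0) (2,5) (1,3) (5,2) (6,6) (4,4) (0,1)
Orthogonality requires all 49 pairs distinct.
Check by first coordinate: for each symbol s of L1, list the L2 entries in the n cells where L1 = s; they must all differ.
  L1 = 0: L2 entries (in reading order) 6, 2, 3, 0, 4, 5, 1 — all 7 distinct ✓
  L1 = 1: L2 entries (in reading order) 2, 0, 4, 5, 6, 1, 3 — all 7 distinct ✓
  L1 = 2: L2 entries (in reading order) 4, 6, 1, 2, 3, 0, 5 — all 7 distinct ✓
  L1 = 3: L2 entries (in reading order) 3, 4, 5, 6, 1, 2, 0 — all 7 distinct ✓
  L1 = 4: L2 entries (in reading order) 0, 5, 6, 1, 2, 3, 4 — all 7 distinct ✓
  L1 = 5: L2 entries (in reading order) 1, 3, 0, 4, 5, 6, 2 — all 7 distinct ✓
  L1 = 6: L2 entries (in reading order) 5, 1, 2, 3, 0, 4, 6 — all 7 distinct ✓
Every symbol of L1 meets every symbol of L2 exactly once, so all 49 pairs are distinct (49 of 49).
Conclusion: YES.

YES


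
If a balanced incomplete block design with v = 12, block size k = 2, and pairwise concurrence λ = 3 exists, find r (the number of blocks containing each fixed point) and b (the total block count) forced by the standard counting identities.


Any 2-(v, k, λ) BIBD satisfies two necessary conditions:
  (i)  Each point sits in r blocks, and counting incidences through any fixed point gives r(k − 1) = λ(v − 1), so r = λ(v − 1)/(k − 1).
  (ii) Total incidences bk = vr, so b = vr/k.
Step 1: r = λ(v − 1)/(k − 1) = 3·(12 − 1)/(2 − 1) = 3·11/1 = 33/1 = 33.
Step 2: b = vr/k = 12·33/2 = 396/2 = 198.
Check integrality: r = 33 ∈ Z ✓, b = 198 ∈ Z ✓.
(These identities are necessary conditions: they determine r and b for any design with these parameters, but do not by themselves prove that one exists.)

r = 33, b = 198.


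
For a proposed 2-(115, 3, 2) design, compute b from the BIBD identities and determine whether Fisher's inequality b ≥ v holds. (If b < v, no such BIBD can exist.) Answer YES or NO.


b = λv(v − 1)/(k(k − 1)) = 2·115·114/(3·2) = 26220/6 = 4370.
Compare with v = 115: b ≥ v, so Fisher's inequality holds.

YES


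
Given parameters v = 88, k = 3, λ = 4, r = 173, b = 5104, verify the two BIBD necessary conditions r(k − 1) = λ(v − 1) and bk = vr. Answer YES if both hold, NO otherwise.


Condition (i): r(k − 1) = 173·2 = 346; λ(v − 1) = 4·87 = 348. Match? NO.
Condition (ii): bk = 5104·3 = 15312; vr = 88·173 = 15224. Match? NO.
Both conditions hold? NO.

NO


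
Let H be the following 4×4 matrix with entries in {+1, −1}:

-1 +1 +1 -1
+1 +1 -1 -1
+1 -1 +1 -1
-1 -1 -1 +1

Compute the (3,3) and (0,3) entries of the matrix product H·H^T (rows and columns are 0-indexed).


Row 0 of H: [-1, 1, 1, -1].
Row 3 of H: [-1, -1, -1, 1].
(H·H^T)[3][3] = Σ_j H[3][j]·H[3][j] = (-1)² + (-1)² + (-1)² + (1)² = 1 + 1 + 1 + 1 = 4.
(H·H^T)[0][3] = Σ_j H[0][j]·H[3][j] = (-1)·(-1) + (1)·(-1) + (1)·(-1) + (-1)·(1) = 1 + -1 + -1 + -1 = -2.
Rows 0 and 3 are not orthogonal (dot product = -2 ≠ 0), so H is not a Hadamard matrix.

(3,3) entry = 4; (0,3) entry = -2.


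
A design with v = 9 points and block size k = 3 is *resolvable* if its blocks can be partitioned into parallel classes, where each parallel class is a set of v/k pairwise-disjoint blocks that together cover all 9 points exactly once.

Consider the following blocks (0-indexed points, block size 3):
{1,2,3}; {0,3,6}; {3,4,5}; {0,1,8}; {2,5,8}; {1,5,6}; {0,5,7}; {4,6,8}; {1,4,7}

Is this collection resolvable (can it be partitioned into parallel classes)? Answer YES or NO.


v = 9, block size k = 3, number of blocks = 9.
For resolvability, blocks must partition into parallel classes of size v/k = 3.
Total blocks must therefore be a multiple of 3: 9 = 3·3 + 0 ⇒ divisible ✓.
Consider block {3,4,5}. The only other block(s) in the collection disjoint from it are {0,1,8} — just 1 block(s). Any parallel class containing {3,4,5} would need 2 other blocks each disjoint from it, so no parallel class of size 3 can contain {3,4,5}.
Since every block must belong to some parallel class in a resolution, the collection cannot be partitioned into parallel classes.
Resolvable? NO.

NO


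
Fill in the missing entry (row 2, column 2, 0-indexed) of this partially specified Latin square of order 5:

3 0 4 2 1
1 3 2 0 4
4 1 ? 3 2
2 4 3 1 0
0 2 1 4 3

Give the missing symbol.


Row 2 contains symbols [1, 2, 3, 4] — missing [0].
Column 2 contains symbols [1, 2, 3, 4] — missing [0].
The missing symbol must appear in both missing sets; intersection = [0].
Therefore the hidden value is 0.

Missing value = 0.


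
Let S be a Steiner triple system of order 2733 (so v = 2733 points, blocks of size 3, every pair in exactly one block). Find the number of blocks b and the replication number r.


An STS(v) is a 2-(v, 3, 1) BIBD: block size k = 3, λ = 1.
Replication: r(k − 1) = λ(v − 1) ⇒ r·2 = 2733 − 1 = 2732 ⇒ r = 1366.
Block count: bk = vr ⇒ b·3 = 2733·1366 = 3733278 ⇒ b = 1244426.
(Check via b = v(v − 1)/6 = 2733·2732/6 = 7466556/6 = 1244426.)

r = 1366, b = 1244426.


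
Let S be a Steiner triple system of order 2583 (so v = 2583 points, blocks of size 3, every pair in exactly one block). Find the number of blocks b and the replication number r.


An STS(v) is a 2-(v, 3, 1) BIBD: block size k = 3, λ = 1.
Replication: r(k − 1) = λ(v − 1) ⇒ r·2 = 2583 − 1 = 2582 ⇒ r = 1291.
Block count: bk = vr ⇒ b·3 = 2583·1291 = 3334653 ⇒ b = 1111551.
(Check via b = v(v − 1)/6 = 2583·2582/6 = 6669306/6 = 1111551.)

r = 1291, b = 1111551.


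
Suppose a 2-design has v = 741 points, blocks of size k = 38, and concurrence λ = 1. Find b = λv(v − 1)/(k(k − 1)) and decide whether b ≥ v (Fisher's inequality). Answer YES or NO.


r = λ(v − 1)/(k − 1) = 1·740/37 = 20.
b = vr/k = 741·20/38 = 390.
Fisher's inequality: b ≥ v ⇔ 390 ≥ 741? NO.

NO
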